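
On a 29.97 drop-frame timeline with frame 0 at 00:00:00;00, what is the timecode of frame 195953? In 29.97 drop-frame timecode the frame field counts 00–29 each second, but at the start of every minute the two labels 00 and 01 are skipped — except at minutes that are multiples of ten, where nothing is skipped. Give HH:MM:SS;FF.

Each 10-minute DF block holds 10 × 60 × 30 − 9 × 2 = 17982 frames. 195953 ÷ 17982 → 10 full blocks, remainder 16133.
Within the partial block the first minute is 1800 frames and each further minute 1798, so 8 further minute boundaries passed. Total skipped labels = 18 × 10 + 2 × 8 = 196.
Non-drop label index = 195953 + 196 = 196149; at 30 labels/s that is 01:48:58:09, i.e. DF 01:48:58;09.

01:48:58;09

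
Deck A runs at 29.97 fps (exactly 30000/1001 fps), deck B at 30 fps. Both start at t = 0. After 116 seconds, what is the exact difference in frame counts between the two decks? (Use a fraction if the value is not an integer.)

3480/1001 frames

A emits 30000/1001 × 116 = 3480000/1001 frames; B emits 30 × 116 = 3480.
Difference = 3480/1001 frames (≈ 3.4765); B is ahead of A.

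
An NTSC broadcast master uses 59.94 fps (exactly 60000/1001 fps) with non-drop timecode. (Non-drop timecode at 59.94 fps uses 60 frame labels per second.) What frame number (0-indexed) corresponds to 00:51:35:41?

Total seconds to the label: (0 × 3600 + 51 × 60 + 35) = 3095.
Frame index = 3095 × 60 + 41 = 185741.

185741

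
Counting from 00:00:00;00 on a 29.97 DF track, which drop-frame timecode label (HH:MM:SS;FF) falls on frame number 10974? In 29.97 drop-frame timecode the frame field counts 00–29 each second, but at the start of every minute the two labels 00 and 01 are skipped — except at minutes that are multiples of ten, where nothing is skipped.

Ten DF minutes hold 17982 frames, so frame 10974 lies in block 0 (frames 0–17981) with 10974 frames into that block.
The block's first minute is 1800 frames and the rest 1798 each; 10974 frames reaches minute 6, so 0 × 18 + 6 × 2 = 12 labels have been skipped so far.
Adding those back, label number 10974 + 12 = 10986 at 30 labels/s is 366 s + 6 f = 0 h 6 min 6 s frame 6, i.e. 00:06:06;06.

00:06:06;06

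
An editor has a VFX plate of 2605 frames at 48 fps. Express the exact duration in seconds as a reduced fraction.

2605/48 seconds

Running time = 2605 ÷ (48) = 2605 × 1/48 = 2605/48 s.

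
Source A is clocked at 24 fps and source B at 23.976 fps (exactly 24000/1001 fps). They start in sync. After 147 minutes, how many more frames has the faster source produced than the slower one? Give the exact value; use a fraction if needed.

30240/143 frames

147 min = 8820 s.
A emits 24 × 8820 = 211680 frames; B emits 24000/1001 × 8820 = 30240000/143.
Difference = 30240/143 frames (≈ 211.4685); B is behind A.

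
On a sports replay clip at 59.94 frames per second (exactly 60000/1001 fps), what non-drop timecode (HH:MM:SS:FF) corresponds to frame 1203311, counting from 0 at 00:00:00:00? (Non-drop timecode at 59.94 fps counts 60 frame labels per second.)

05:34:15:11

1203311 ÷ 60 = 20055 full seconds, remainder 11 frames.
20055 s = 5 h 34 min 15 s.
Timecode: 05:34:15:11.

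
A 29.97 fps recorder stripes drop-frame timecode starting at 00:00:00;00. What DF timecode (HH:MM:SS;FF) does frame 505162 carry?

04:40:55;16

Ten DF minutes hold 17982 frames, so frame 505162 lies in block 28 (frames 503496–521477) with 1666 frames into that block.
The block's first minute is 1800 frames and the rest 1798 each; 1666 frames reaches minute 0, so 28 × 18 + 0 × 2 = 504 labels have been skipped so far.
Adding those back, label number 505162 + 504 = 505666 at 30 labels/s is 16855 s + 16 f = 4 h 40 min 55 s frame 16, i.e. 04:40:55;16.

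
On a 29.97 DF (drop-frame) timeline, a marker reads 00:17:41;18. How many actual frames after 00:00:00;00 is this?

Complete 10-minute blocks: 1, each 17982 frames → 17982.
Remaining 7 whole minutes in the current block: 1800 + 6 × 1798 = 12588 frames.
Within the current minute: 41 × 30 + 18 − 2 = 1246 (labels ;00/;01 skipped at this minute). Total = 17982 + 12588 + 1246 = 31816.

31816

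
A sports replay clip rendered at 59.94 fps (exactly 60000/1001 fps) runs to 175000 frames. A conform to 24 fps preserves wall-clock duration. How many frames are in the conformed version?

70070 frames

Target frames = source frames × (target rate / source rate) = 175000 × (24)/(60000/1001) = 175000 × 1001/2500 = 70070.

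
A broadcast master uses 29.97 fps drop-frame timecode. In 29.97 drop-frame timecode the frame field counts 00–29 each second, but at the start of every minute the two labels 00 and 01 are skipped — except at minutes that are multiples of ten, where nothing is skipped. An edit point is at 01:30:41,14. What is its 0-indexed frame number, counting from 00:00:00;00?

163082

As if non-drop at 30 labels/s: (1 × 3600 + 30 × 60 + 41) × 30 + 14 = 163244.
Minute boundaries passed: 90; those not divisible by 10: 90 − 9 = 81; dropped labels = 2 × 81 = 162.
Actual frame index = 163244 − 162 = 163082.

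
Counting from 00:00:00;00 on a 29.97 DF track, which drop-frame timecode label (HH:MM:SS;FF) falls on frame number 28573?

Ten DF minutes hold 17982 frames, so frame 28573 lies in block 1 (frames 17982–35963) with 10591 frames into that block.
The block's first minute is 1800 frames and the rest 1798 each; 10591 frames reaches minute 5, so 1 × 18 + 5 × 2 = 28 labels have been skipped so far.
Adding those back, label number 28573 + 28 = 28601 at 30 labels/s is 953 s + 11 f = 0 h 15 min 53 s frame 11, i.e. 00:15:53;11.

00:15:53;11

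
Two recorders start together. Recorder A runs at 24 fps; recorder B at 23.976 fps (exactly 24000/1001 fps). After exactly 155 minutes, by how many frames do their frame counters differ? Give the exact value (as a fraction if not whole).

223200/1001 frames

155 min = 9300 s.
A emits 24 × 9300 = 223200 frames; B emits 24000/1001 × 9300 = 223200000/1001.
Difference = 223200/1001 frames (≈ 222.9770); B is behind A.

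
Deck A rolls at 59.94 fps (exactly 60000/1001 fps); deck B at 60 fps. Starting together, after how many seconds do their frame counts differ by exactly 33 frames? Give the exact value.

The gap grows by |60 − 60000/1001| = 60/1001 frames per second.
Time for a 33-frame gap: 33 ÷ (60/1001) = 550.55 s.

550.55 seconds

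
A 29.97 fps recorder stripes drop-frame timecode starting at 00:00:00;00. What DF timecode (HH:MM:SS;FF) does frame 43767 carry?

Ten DF minutes hold 17982 frames, so frame 43767 lies in block 2 (frames 35964–53945) with 7803 frames into that block.
The block's first minute is 1800 frames and the rest 1798 each; 7803 frames reaches minute 4, so 2 × 18 + 4 × 2 = 44 labels have been skipped so far.
Adding those back, label number 43767 + 44 = 43811 at 30 labels/s is 1460 s + 11 f = 0 h 24 min 20 s frame 11, i.e. 00:24:20;11.

00:24:20;11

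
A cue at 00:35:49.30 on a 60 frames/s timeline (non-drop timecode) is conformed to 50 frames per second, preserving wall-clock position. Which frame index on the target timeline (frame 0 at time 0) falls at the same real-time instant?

frame 107475

Source frame index: (0×3600 + 35×60 + 49) × 60 + 30 = 128970.
Real time: 128970 / (60) = 4299/2 s.
Target frame: (4299/2) × (50) = 107475.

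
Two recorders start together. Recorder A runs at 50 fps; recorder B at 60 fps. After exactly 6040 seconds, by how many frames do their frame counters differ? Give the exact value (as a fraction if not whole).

A emits 50 × 6040 = 302000 frames; B emits 60 × 6040 = 362400.
Difference = 60400 frames; B is ahead of A.

60400 frames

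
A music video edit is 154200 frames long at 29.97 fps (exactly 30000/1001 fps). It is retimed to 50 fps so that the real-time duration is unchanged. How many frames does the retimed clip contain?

257257 frames

Target frames = source frames × (target rate / source rate) = 154200 × (50)/(30000/1001) = 154200 × 1001/600 = 257257.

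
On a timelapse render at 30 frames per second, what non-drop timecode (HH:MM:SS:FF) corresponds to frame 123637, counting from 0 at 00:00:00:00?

01:08:41:07

123637 ÷ 30 = 4121 full seconds, remainder 7 frames.
4121 s = 1 h 8 min 41 s.
Timecode: 01:08:41:07.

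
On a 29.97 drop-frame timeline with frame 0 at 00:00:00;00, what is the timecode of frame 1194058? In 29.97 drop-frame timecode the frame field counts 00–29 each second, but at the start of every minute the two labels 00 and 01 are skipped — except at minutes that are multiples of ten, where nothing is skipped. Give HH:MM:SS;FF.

11:04:01;24

Ten DF minutes hold 17982 frames, so frame 1194058 lies in block 66 (frames 1186812–1204793) with 7246 frames into that block.
The block's first minute is 1800 frames and the rest 1798 each; 7246 frames reaches minute 4, so 66 × 18 + 4 × 2 = 1196 labels have been skipped so far.
Adding those back, label number 1194058 + 1196 = 1195254 at 30 labels/s is 39841 s + 24 f = 11 h 4 min 1 s frame 24, i.e. 11:04:01;24.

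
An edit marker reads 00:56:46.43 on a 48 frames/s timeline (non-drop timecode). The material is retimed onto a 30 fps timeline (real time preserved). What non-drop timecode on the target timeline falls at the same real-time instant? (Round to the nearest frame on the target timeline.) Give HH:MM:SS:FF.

Source frame index: (0×3600 + 56×60 + 46) × 48 + 43 = 163531.
Real time: 163531 / (48) = 163531/48 s.
Target frame: (163531/48) × (30) = 817655/8 ≈ 102206.875 → 102207.
At 30 labels/s: frame 102207 → 00:56:46:27.

00:56:46:27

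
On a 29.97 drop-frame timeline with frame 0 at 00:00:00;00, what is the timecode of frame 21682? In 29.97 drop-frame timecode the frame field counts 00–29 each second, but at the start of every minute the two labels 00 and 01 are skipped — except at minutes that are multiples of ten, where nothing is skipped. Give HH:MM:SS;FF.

00:12:03;14

Ten DF minutes hold 17982 frames, so frame 21682 lies in block 1 (frames 17982–35963) with 3700 frames into that block.
The block's first minute is 1800 frames and the rest 1798 each; 3700 frames reaches minute 2, so 1 × 18 + 2 × 2 = 22 labels have been skipped so far.
Adding those back, label number 21682 + 22 = 21704 at 30 labels/s is 723 s + 14 f = 0 h 12 min 3 s frame 14, i.e. 00:12:03;14.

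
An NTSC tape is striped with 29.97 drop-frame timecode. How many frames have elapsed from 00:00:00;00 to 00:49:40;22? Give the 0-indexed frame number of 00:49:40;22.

89332

As if non-drop at 30 labels/s: (0 × 3600 + 49 × 60 + 40) × 30 + 22 = 89422.
Minute boundaries passed: 49; those not divisible by 10: 49 − 4 = 45; dropped labels = 2 × 45 = 90.
Actual frame index = 89422 − 90 = 89332.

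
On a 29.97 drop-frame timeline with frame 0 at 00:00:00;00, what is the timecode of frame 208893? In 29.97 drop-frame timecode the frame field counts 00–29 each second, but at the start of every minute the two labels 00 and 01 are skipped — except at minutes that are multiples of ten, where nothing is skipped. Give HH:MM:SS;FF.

01:56:10;03

Ten DF minutes hold 17982 frames, so frame 208893 lies in block 11 (frames 197802–215783) with 11091 frames into that block.
The block's first minute is 1800 frames and the rest 1798 each; 11091 frames reaches minute 6, so 11 × 18 + 6 × 2 = 210 labels have been skipped so far.
Adding those back, label number 208893 + 210 = 209103 at 30 labels/s is 6970 s + 3 f = 1 h 56 min 10 s frame 3, i.e. 01:56:10;03.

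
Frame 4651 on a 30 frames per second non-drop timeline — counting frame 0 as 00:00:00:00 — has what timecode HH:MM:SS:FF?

4651 ÷ 30 = 155 full seconds, remainder 1 frame.
155 s = 0 h 2 min 35 s.
Timecode: 00:02:35:01.

00:02:35:01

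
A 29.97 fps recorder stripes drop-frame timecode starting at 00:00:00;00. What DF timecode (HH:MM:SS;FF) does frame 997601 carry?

Ten DF minutes hold 17982 frames, so frame 997601 lies in block 55 (frames 989010–1006991) with 8591 frames into that block.
The block's first minute is 1800 frames and the rest 1798 each; 8591 frames reaches minute 4, so 55 × 18 + 4 × 2 = 998 labels have been skipped so far.
Adding those back, label number 997601 + 998 = 998599 at 30 labels/s is 33286 s + 19 f = 9 h 14 min 46 s frame 19, i.e. 09:14:46;19.

09:14:46;19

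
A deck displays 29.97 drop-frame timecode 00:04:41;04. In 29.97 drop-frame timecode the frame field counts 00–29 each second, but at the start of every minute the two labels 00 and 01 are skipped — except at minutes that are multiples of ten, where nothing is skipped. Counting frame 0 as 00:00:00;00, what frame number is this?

8426

As if non-drop at 30 labels/s: (0 × 3600 + 4 × 60 + 41) × 30 + 4 = 8434.
Minute boundaries passed: 4; those not divisible by 10: 4 − 0 = 4; dropped labels = 2 × 4 = 8.
Actual frame index = 8434 − 8 = 8426.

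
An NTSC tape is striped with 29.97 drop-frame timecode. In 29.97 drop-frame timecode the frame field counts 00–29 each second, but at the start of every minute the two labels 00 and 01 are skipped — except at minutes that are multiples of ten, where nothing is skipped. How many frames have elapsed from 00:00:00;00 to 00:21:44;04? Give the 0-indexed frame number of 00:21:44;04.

As if non-drop at 30 labels/s: (0 × 3600 + 21 × 60 + 44) × 30 + 4 = 39124.
Minute boundaries passed: 21; those not divisible by 10: 21 − 2 = 19; dropped labels = 2 × 19 = 38.
Actual frame index = 39124 − 38 = 39086.

39086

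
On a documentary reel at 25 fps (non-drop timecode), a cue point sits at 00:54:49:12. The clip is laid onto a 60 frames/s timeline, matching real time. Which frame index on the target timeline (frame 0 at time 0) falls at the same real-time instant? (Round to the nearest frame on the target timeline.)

Source frame index: (0×3600 + 54×60 + 49) × 25 + 12 = 82237.
Real time: 82237 / (25) = 82237/25 s.
Target frame: (82237/25) × (60) = 986844/5 ≈ 197368.800 → 197369.

frame 197369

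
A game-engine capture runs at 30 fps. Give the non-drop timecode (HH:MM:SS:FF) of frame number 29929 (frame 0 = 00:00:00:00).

00:16:37:19

29929 ÷ 30 = 997 full seconds, remainder 19 frames.
997 s = 0 h 16 min 37 s.
Timecode: 00:16:37:19.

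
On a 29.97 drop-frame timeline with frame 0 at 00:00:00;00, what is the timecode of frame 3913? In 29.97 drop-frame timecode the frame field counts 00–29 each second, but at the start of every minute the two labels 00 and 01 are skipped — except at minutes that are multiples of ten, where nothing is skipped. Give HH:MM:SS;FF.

Ten DF minutes hold 17982 frames, so frame 3913 lies in block 0 (frames 0–17981) with 3913 frames into that block.
The block's first minute is 1800 frames and the rest 1798 each; 3913 frames reaches minute 2, so 0 × 18 + 2 × 2 = 4 labels have been skipped so far.
Adding those back, label number 3913 + 4 = 3917 at 30 labels/s is 130 s + 17 f = 0 h 2 min 10 s frame 17, i.e. 00:02:10;17.

00:02:10;17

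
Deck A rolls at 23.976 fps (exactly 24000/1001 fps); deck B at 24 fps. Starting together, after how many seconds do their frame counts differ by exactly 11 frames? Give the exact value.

11011/24 seconds

The gap grows by |24 − 24000/1001| = 24/1001 frames per second.
Time for a 11-frame gap: 11 ÷ (24/1001) = 11011/24 s.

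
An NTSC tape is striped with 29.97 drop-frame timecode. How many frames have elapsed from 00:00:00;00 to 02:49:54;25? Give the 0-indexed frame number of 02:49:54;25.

As if non-drop at 30 labels/s: (2 × 3600 + 49 × 60 + 54) × 30 + 25 = 305845.
Minute boundaries passed: 169; those not divisible by 10: 169 − 16 = 153; dropped labels = 2 × 153 = 306.
Actual frame index = 305845 − 306 = 305539.

305539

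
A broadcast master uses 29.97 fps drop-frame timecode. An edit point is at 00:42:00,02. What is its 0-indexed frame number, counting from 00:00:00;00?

Complete 10-minute blocks: 4, each 17982 frames → 71928.
Remaining 2 whole minutes in the current block: 1800 + 1 × 1798 = 3598 frames.
Within the current minute: 0 × 30 + 2 − 2 = 0 (labels ;00/;01 skipped at this minute). Total = 71928 + 3598 + 0 = 75526.

75526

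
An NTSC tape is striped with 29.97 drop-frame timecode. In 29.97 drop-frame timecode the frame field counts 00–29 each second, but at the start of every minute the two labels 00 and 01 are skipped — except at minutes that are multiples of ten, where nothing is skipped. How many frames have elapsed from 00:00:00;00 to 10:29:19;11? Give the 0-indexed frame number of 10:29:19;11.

1131647

Complete 10-minute blocks: 62, each 17982 frames → 1114884.
Remaining 9 whole minutes in the current block: 1800 + 8 × 1798 = 16184 frames.
Within the current minute: 19 × 30 + 11 − 2 = 579 (labels ;00/;01 skipped at this minute). Total = 1114884 + 16184 + 579 = 1131647.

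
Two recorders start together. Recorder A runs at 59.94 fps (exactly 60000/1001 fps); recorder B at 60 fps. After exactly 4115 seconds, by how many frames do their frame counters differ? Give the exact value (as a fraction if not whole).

246900/1001 frames

A emits 60000/1001 × 4115 = 246900000/1001 frames; B emits 60 × 4115 = 246900.
Difference = 246900/1001 frames (≈ 246.6533); B is ahead of A.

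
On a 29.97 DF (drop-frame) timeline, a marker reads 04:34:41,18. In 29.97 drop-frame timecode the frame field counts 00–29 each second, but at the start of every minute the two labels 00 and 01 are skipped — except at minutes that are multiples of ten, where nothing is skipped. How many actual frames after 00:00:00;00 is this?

493954

Complete 10-minute blocks: 27, each 17982 frames → 485514.
Remaining 4 whole minutes in the current block: 1800 + 3 × 1798 = 7194 frames.
Within the current minute: 41 × 30 + 18 − 2 = 1246 (labels ;00/;01 skipped at this minute). Total = 485514 + 7194 + 1246 = 493954.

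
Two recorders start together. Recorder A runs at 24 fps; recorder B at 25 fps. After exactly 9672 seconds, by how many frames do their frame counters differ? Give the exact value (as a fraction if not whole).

A emits 24 × 9672 = 232128 frames; B emits 25 × 9672 = 241800.
Difference = 9672 frames; B is ahead of A.

9672 frames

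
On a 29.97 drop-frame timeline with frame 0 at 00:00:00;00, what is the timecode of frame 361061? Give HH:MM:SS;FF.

Ten DF minutes hold 17982 frames, so frame 361061 lies in block 20 (frames 359640–377621) with 1421 frames into that block.
The block's first minute is 1800 frames and the rest 1798 each; 1421 frames reaches minute 0, so 20 × 18 + 0 × 2 = 360 labels have been skipped so far.
Adding those back, label number 361061 + 360 = 361421 at 30 labels/s is 12047 s + 11 f = 3 h 20 min 47 s frame 11, i.e. 03:20:47;11.

03:20:47;11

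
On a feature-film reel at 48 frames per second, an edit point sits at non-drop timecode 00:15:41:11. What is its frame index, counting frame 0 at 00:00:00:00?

45179

Total seconds to the label: (0 × 3600 + 15 × 60 + 41) = 941.
Frame index = 941 × 48 + 11 = 45179.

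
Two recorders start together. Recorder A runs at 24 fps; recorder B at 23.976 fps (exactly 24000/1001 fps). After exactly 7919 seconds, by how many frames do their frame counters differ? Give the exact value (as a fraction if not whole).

A emits 24 × 7919 = 190056 frames; B emits 24000/1001 × 7919 = 190056000/1001.
Difference = 190056/1001 frames (≈ 189.8661); B is behind A.

190056/1001 frames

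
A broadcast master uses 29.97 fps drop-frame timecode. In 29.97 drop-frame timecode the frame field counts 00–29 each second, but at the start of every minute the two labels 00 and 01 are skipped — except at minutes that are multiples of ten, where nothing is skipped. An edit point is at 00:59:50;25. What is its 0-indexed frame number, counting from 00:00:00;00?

107617

Complete 10-minute blocks: 5, each 17982 frames → 89910.
Remaining 9 whole minutes in the current block: 1800 + 8 × 1798 = 16184 frames.
Within the current minute: 50 × 30 + 25 − 2 = 1523 (labels ;00/;01 skipped at this minute). Total = 89910 + 16184 + 1523 = 107617.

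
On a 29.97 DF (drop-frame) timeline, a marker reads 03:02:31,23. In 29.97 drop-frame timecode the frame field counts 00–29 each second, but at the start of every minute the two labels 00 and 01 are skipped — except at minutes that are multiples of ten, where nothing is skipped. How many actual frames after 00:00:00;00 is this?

As if non-drop at 30 labels/s: (3 × 3600 + 2 × 60 + 31) × 30 + 23 = 328553.
Minute boundaries passed: 182; those not divisible by 10: 182 − 18 = 164; dropped labels = 2 × 164 = 328.
Actual frame index = 328553 − 328 = 328225.

328225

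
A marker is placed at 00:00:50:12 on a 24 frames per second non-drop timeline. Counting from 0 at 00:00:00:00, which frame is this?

1212

Total seconds to the label: (0 × 3600 + 0 × 60 + 50) = 50.
Frame index = 50 × 24 + 12 = 1212.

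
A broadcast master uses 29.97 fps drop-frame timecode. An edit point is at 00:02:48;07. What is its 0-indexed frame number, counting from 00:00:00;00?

Complete 10-minute blocks: 0, each 17982 frames → 0.
Remaining 2 whole minutes in the current block: 1800 + 1 × 1798 = 3598 frames.
Within the current minute: 48 × 30 + 7 − 2 = 1445 (labels ;00/;01 skipped at this minute). Total = 0 + 3598 + 1445 = 5043.

5043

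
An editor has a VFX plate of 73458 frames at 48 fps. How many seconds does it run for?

Running time = 73458 / (48) = 1530.375 s.

1530.375 seconds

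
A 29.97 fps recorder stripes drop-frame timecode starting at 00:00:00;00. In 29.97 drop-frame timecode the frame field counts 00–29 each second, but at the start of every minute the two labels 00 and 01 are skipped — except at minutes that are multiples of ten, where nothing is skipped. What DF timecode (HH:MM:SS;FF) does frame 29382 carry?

00:16:20;12

Each 10-minute DF block holds 10 × 60 × 30 − 9 × 2 = 17982 frames. 29382 ÷ 17982 → 1 full block, remainder 11400.
Within the partial block the first minute is 1800 frames and each further minute 1798, so 6 further minute boundaries passed. Total skipped labels = 18 × 1 + 2 × 6 = 30.
Non-drop label index = 29382 + 30 = 29412; at 30 labels/s that is 00:16:20:12, i.e. DF 00:16:20;12.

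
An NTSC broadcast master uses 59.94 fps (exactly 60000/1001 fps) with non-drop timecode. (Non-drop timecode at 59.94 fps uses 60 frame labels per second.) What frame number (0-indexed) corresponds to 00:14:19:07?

Total seconds to the label: (0 × 3600 + 14 × 60 + 19) = 859.
Frame index = 859 × 60 + 7 = 51547.

frame 51547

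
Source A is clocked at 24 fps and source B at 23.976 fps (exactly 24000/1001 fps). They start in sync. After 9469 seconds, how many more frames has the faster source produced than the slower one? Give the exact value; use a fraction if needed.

227256/1001 frames

A emits 24 × 9469 = 227256 frames; B emits 24000/1001 × 9469 = 227256000/1001.
Difference = 227256/1001 frames (≈ 227.0290); B is behind A.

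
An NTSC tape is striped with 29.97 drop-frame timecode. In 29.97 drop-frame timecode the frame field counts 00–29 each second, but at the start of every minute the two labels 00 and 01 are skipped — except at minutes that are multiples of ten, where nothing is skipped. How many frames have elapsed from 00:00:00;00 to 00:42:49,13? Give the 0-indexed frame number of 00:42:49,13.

77007

As if non-drop at 30 labels/s: (0 × 3600 + 42 × 60 + 49) × 30 + 13 = 77083.
Minute boundaries passed: 42; those not divisible by 10: 42 − 4 = 38; dropped labels = 2 × 38 = 76.
Actual frame index = 77083 − 76 = 77007.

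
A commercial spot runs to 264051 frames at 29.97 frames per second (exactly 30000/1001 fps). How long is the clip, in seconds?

8810.5017 seconds

Running time = 264051 / (30000/1001) = 8810.5017 s.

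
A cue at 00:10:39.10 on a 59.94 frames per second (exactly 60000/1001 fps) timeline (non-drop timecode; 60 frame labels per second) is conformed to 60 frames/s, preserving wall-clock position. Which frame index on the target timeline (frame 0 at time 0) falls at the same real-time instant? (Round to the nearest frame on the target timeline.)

Source frame index: (0×3600 + 10×60 + 39) × 60 + 10 = 38350.
Real time: 38350 / (60000/1001) = 767767/1200 s.
Target frame: (767767/1200) × (60) = 767767/20 ≈ 38388.350 → 38388.

frame 38388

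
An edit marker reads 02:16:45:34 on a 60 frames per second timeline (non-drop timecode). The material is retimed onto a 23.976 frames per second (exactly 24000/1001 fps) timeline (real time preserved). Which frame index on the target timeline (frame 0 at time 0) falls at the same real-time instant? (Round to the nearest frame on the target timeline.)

frame 196737

Source frame index: (2×3600 + 16×60 + 45) × 60 + 34 = 492334.
Real time: 492334 / (60) = 246167/30 s.
Target frame: (246167/30) × (24000/1001) = 196933600/1001 ≈ 196736.863 → 196737.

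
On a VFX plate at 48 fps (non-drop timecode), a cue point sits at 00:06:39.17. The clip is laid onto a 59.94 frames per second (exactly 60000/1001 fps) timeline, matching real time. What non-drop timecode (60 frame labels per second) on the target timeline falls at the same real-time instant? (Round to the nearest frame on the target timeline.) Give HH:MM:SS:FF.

Source frame index: (0×3600 + 6×60 + 39) × 48 + 17 = 19169.
Real time: 19169 / (48) = 19169/48 s.
Target frame: (19169/48) × (60000/1001) = 23961250/1001 ≈ 23937.313 → 23937.
At 60 labels/s: frame 23937 → 00:06:38:57.

00:06:38:57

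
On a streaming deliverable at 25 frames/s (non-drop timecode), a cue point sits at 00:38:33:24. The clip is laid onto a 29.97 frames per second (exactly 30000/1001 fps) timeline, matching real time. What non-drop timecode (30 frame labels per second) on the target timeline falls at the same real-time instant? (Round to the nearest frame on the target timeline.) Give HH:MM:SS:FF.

00:38:31:19

Source frame index: (0×3600 + 38×60 + 33) × 25 + 24 = 57849.
Real time: 57849 / (25) = 57849/25 s.
Target frame: (57849/25) × (30000/1001) = 6310800/91 ≈ 69349.451 → 69349.
At 30 labels/s: frame 69349 → 00:38:31:19.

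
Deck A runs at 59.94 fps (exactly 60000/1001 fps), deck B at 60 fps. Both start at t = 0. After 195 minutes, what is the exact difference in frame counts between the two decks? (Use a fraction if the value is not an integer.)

54000/77 frames

195 min = 11700 s.
A emits 60000/1001 × 11700 = 54000000/77 frames; B emits 60 × 11700 = 702000.
Difference = 54000/77 frames (≈ 701.2987); B is ahead of A.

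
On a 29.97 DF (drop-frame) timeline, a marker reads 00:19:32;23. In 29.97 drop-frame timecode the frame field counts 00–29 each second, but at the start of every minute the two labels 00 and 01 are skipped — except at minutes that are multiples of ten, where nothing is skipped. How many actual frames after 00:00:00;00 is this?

35147

Complete 10-minute blocks: 1, each 17982 frames → 17982.
Remaining 9 whole minutes in the current block: 1800 + 8 × 1798 = 16184 frames.
Within the current minute: 32 × 30 + 23 − 2 = 981 (labels ;00/;01 skipped at this minute). Total = 17982 + 16184 + 981 = 35147.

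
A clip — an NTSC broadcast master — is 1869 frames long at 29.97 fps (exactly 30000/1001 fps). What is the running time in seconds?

62.3623 seconds

Running time = 1869 / (30000/1001) = 62.3623 s.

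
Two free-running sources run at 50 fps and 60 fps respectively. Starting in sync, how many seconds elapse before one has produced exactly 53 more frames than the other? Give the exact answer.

The gap grows by |60 − 50| = 10 frames per second.
Time for a 53-frame gap: 53 ÷ (10) = 5.3 s.

5.3 seconds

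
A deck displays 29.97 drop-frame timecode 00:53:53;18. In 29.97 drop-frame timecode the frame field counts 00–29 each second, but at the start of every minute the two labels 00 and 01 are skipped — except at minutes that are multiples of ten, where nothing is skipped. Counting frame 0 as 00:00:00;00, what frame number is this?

As if non-drop at 30 labels/s: (0 × 3600 + 53 × 60 + 53) × 30 + 18 = 97008.
Minute boundaries passed: 53; those not divisible by 10: 53 − 5 = 48; dropped labels = 2 × 48 = 96.
Actual frame index = 97008 − 96 = 96912.

96912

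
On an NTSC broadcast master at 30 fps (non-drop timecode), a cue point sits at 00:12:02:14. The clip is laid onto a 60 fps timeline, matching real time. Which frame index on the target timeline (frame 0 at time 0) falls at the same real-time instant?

frame 43348

Source frame index: (0×3600 + 12×60 + 2) × 30 + 14 = 21674.
Real time: 21674 / (30) = 10837/15 s.
Target frame: (10837/15) × (60) = 43348.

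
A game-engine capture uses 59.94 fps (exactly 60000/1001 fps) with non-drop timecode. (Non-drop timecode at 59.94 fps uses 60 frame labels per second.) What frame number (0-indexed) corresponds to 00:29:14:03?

frame 105243

Total seconds to the label: (0 × 3600 + 29 × 60 + 14) = 1754.
Frame index = 1754 × 60 + 3 = 105243.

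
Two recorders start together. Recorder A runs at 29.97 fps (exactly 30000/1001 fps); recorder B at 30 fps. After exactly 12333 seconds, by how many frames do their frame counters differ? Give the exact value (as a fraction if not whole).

A emits 30000/1001 × 12333 = 369990000/1001 frames; B emits 30 × 12333 = 369990.
Difference = 369990/1001 frames (≈ 369.6204); B is ahead of A.

369990/1001 frames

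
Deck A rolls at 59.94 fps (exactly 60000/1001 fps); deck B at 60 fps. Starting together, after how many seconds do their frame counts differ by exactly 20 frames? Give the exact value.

1001/3 seconds

The gap grows by |60 − 60000/1001| = 60/1001 frames per second.
Time for a 20-frame gap: 20 ÷ (60/1001) = 1001/3 s.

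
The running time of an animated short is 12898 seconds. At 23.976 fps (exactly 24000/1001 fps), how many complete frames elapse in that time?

Frames = 12898 × 24000/1001 = 309552000/1001 ≈ 309242.7572.
Complete frames: 309242.

309242 frames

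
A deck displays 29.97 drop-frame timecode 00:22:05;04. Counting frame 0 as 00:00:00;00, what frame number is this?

39714

As if non-drop at 30 labels/s: (0 × 3600 + 22 × 60 + 5) × 30 + 4 = 39754.
Minute boundaries passed: 22; those not divisible by 10: 22 − 2 = 20; dropped labels = 2 × 20 = 40.
Actual frame index = 39754 − 40 = 39714.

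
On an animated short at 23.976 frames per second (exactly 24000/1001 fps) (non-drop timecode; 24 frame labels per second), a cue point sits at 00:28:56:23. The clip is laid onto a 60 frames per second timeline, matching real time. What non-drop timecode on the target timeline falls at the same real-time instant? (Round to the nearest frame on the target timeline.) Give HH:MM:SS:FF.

Source frame index: (0×3600 + 28×60 + 56) × 24 + 23 = 41687.
Real time: 41687 / (24000/1001) = 41728687/24000 s.
Target frame: (41728687/24000) × (60) = 41728687/400 ≈ 104321.717 → 104322.
At 60 labels/s: frame 104322 → 00:28:58:42.

00:28:58:42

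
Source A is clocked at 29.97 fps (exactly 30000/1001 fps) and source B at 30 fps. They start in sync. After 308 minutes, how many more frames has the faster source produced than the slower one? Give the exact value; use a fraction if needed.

308 min = 18480 s.
A emits 30000/1001 × 18480 = 7200000/13 frames; B emits 30 × 18480 = 554400.
Difference = 7200/13 frames (≈ 553.8462); B is ahead of A.

7200/13 frames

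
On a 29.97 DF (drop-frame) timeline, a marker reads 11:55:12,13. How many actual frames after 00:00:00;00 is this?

1286085

As if non-drop at 30 labels/s: (11 × 3600 + 55 × 60 + 12) × 30 + 13 = 1287373.
Minute boundaries passed: 715; those not divisible by 10: 715 − 71 = 644; dropped labels = 2 × 644 = 1288.
Actual frame index = 1287373 − 1288 = 1286085.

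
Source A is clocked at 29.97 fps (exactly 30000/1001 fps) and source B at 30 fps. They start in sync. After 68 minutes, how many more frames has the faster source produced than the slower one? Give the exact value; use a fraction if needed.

68 min = 4080 s.
A emits 30000/1001 × 4080 = 122400000/1001 frames; B emits 30 × 4080 = 122400.
Difference = 122400/1001 frames (≈ 122.2777); B is ahead of A.

122400/1001 frames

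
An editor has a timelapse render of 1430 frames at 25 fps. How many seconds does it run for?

Running time = 1430 / (25) = 57.2 s.

57.2 seconds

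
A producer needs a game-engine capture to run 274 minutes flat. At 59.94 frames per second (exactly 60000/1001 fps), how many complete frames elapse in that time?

985414 frames

274 min = 16440 s.
Frames = 16440 × 60000/1001 = 986400000/1001 ≈ 985414.5854.
Complete frames: 985414.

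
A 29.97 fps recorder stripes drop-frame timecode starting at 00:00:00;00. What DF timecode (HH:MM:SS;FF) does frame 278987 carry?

Ten DF minutes hold 17982 frames, so frame 278987 lies in block 15 (frames 269730–287711) with 9257 frames into that block.
The block's first minute is 1800 frames and the rest 1798 each; 9257 frames reaches minute 5, so 15 × 18 + 5 × 2 = 280 labels have been skipped so far.
Adding those back, label number 278987 + 280 = 279267 at 30 labels/s is 9308 s + 27 f = 2 h 35 min 8 s frame 27, i.e. 02:35:08;27.

02:35:08;27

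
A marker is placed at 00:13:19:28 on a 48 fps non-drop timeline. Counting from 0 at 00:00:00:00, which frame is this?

frame 38380

Total seconds to the label: (0 × 3600 + 13 × 60 + 19) = 799.
Frame index = 799 × 48 + 28 = 38380.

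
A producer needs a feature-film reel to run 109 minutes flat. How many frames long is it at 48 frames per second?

313920 frames

109 min = 6540 s.
Frames = 6540 × 48 = 313920.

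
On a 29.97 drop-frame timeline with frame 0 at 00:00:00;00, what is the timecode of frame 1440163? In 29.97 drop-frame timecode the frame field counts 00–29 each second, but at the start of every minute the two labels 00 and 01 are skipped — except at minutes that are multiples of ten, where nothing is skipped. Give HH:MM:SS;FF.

Each 10-minute DF block holds 10 × 60 × 30 − 9 × 2 = 17982 frames. 1440163 ÷ 17982 → 80 full blocks, remainder 1603.
Within the partial block the first minute is 1800 frames and each further minute 1798, so 0 further minute boundaries passed. Total skipped labels = 18 × 80 + 2 × 0 = 1440.
Non-drop label index = 1440163 + 1440 = 1441603; at 30 labels/s that is 13:20:53:13, i.e. DF 13:20:53;13.

13:20:53;13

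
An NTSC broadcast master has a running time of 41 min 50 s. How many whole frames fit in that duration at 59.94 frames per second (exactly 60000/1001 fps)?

41 min 50 s = 2510 s.
Frames = 2510 × 60000/1001 = 150600000/1001 ≈ 150449.5504.
Complete frames: 150449.

150449 frames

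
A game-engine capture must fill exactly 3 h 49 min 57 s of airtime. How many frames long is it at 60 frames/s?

3 h 49 min 57 s = 13797 s.
Frames = 13797 × 60 = 827820.

827820 frames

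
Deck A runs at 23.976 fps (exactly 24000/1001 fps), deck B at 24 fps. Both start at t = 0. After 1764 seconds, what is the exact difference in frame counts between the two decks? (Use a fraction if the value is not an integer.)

6048/143 frames

A emits 24000/1001 × 1764 = 6048000/143 frames; B emits 24 × 1764 = 42336.
Difference = 6048/143 frames (≈ 42.2937); B is ahead of A.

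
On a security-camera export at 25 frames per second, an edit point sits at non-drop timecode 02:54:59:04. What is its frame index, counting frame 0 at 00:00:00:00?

frame 262479

Total seconds to the label: (2 × 3600 + 54 × 60 + 59) = 10499.
Frame index = 10499 × 25 + 4 = 262479.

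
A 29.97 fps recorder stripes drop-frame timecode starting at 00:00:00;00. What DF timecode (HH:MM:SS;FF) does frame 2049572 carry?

18:59:47;14

Ten DF minutes hold 17982 frames, so frame 2049572 lies in block 113 (frames 2031966–2049947) with 17606 frames into that block.
The block's first minute is 1800 frames and the rest 1798 each; 17606 frames reaches minute 9, so 113 × 18 + 9 × 2 = 2052 labels have been skipped so far.
Adding those back, label number 2049572 + 2052 = 2051624 at 30 labels/s is 68387 s + 14 f = 18 h 59 min 47 s frame 14, i.e. 18:59:47;14.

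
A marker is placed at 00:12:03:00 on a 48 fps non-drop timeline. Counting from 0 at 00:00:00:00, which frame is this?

frame 34704

Total seconds to the label: (0 × 3600 + 12 × 60 + 3) = 723.
Frame index = 723 × 48 + 0 = 34704.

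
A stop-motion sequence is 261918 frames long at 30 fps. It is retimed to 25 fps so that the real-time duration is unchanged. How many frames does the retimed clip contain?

Target frames = source frames × (target rate / source rate) = 261918 × (25)/(30) = 261918 × 5/6 = 218265.

218265 frames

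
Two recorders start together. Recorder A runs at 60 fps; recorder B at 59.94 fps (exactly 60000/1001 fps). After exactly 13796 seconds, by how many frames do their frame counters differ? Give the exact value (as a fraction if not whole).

827760/1001 frames

A emits 60 × 13796 = 827760 frames; B emits 60000/1001 × 13796 = 827760000/1001.
Difference = 827760/1001 frames (≈ 826.9331); B is behind A.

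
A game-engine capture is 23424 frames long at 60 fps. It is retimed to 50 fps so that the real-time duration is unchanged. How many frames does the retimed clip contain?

19520 frames

Target frames = source frames × (target rate / source rate) = 23424 × (50)/(60) = 23424 × 5/6 = 19520.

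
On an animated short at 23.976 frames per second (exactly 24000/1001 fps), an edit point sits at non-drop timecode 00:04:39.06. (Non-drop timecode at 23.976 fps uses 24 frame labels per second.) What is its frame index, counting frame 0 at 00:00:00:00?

frame 6702

Total seconds to the label: (0 × 3600 + 4 × 60 + 39) = 279.
Frame index = 279 × 24 + 6 = 6702.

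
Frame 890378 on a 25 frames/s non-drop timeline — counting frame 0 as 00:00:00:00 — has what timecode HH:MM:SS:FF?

09:53:35:03

890378 ÷ 25 = 35615 full seconds, remainder 3 frames.
35615 s = 9 h 53 min 35 s.
Timecode: 09:53:35:03.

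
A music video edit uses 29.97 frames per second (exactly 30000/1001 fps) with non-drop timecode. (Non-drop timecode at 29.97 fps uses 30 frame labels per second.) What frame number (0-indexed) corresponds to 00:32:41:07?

58837

Total seconds to the label: (0 × 3600 + 32 × 60 + 41) = 1961.
Frame index = 1961 × 30 + 7 = 58837.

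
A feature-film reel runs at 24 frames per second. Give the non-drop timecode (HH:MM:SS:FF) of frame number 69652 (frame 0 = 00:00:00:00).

69652 ÷ 24 = 2902 full seconds, remainder 4 frames.
2902 s = 0 h 48 min 22 s.
Timecode: 00:48:22:04.

00:48:22:04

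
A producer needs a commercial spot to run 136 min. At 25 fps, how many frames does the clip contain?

204000 frames

136 min = 8160 s.
Frames = 8160 × 25 = 204000.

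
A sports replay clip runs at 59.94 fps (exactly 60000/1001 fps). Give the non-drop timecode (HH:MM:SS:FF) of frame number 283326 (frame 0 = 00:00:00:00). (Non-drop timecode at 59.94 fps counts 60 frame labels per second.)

01:18:42:06

283326 ÷ 60 = 4722 full seconds, remainder 6 frames.
4722 s = 1 h 18 min 42 s.
Timecode: 01:18:42:06.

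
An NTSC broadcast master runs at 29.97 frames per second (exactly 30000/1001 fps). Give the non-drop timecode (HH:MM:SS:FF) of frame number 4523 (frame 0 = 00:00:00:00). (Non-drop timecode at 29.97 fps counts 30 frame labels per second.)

4523 ÷ 30 = 150 full seconds, remainder 23 frames.
150 s = 0 h 2 min 30 s.
Timecode: 00:02:30:23.

00:02:30:23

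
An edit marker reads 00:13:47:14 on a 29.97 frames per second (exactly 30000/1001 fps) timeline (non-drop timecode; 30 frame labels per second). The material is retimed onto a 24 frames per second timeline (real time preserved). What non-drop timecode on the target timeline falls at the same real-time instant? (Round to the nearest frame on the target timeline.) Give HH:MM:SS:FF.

Source frame index: (0×3600 + 13×60 + 47) × 30 + 14 = 24824.
Real time: 24824 / (30000/1001) = 3106103/3750 s.
Target frame: (3106103/3750) × (24) = 12424412/625 ≈ 19879.059 → 19879.
At 24 labels/s: frame 19879 → 00:13:48:07.

00:13:48:07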